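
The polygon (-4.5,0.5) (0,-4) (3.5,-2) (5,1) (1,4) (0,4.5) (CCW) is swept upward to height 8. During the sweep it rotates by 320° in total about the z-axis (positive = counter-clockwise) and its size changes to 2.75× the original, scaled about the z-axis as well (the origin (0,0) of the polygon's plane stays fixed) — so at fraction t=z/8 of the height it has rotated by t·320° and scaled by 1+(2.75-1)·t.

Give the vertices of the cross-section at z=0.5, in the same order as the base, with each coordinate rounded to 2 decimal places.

Cross-section at z=0.5: (-4.88,-1.19) (1.52,-4.17) (4.41,-0.76) (4.83,2.94) (-0.48,4.55) (-1.71,4.69)

t = z/height = 0.5/8 = 0.0625
s = 1 + (scale-1)·z/height = 1 + (2.75-1)·0.5/8 = 1.109375
θ = twist·z/height = 320°·0.5/8 = 20.0000° = 0.349066 rad
cos θ = 0.939693, sin θ = 0.342020 (intermediates below are computed at full precision and shown rounded to 5 d.p.)
v1: (-4.5,0.5) → rotate → (-4.39963,-1.06924) → ×s → (-4.88084,-1.18619) → (-4.88,-1.19)
v2: (0,-4) → rotate → (1.36808,-3.75877) → ×s → (1.51771,-4.16989) → (1.52,-4.17)
v3: (3.5,-2) → rotate → (3.97296,-0.68231) → ×s → (4.40751,-0.75694) → (4.41,-0.76)
v4: (5,1) → rotate → (4.35644,2.64979) → ×s → (4.83293,2.93961) → (4.83,2.94)
v5: (1,4) → rotate → (-0.42839,4.10079) → ×s → (-0.47524,4.54931) → (-0.48,4.55)
v6: (0,4.5) → rotate → (-1.53909,4.22862) → ×s → (-1.70743,4.69112) → (-1.71,4.69)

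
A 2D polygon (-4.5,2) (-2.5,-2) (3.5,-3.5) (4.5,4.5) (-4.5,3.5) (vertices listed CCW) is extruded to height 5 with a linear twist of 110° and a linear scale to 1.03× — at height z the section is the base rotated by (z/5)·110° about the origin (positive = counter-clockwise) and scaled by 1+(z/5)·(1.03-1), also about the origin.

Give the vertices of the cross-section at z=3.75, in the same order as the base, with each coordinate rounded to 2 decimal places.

t = z/height = 3.75/5 = 0.75
s = 1 + (scale-1)·z/height = 1 + (1.03-1)·3.75/5 = 1.022500
θ = twist·z/height = 110°·3.75/5 = 82.5000° = 1.439897 rad
cos θ = 0.130526, sin θ = 0.991445 (intermediates below are computed at full precision and shown rounded to 5 d.p.)
v1: (-4.5,2) → rotate → (-2.57026,-4.20045) → ×s → (-2.62809,-4.29496) → (-2.63,-4.29)
v2: (-2.5,-2) → rotate → (1.65657,-2.73966) → ×s → (1.69385,-2.80131) → (1.69,-2.80)
v3: (3.5,-3.5) → rotate → (3.92690,3.01322) → ×s → (4.01525,3.08101) → (4.02,3.08)
v4: (4.5,4.5) → rotate → (-3.87413,5.04887) → ×s → (-3.96130,5.16247) → (-3.96,5.16)
v5: (-4.5,3.5) → rotate → (-4.05742,-4.00466) → ×s → (-4.14872,-4.09477) → (-4.15,-4.09)

Cross-section at z=3.75: (-2.63,-4.29) (1.69,-2.80) (4.02,3.08) (-3.96,5.16) (-4.15,-4.09)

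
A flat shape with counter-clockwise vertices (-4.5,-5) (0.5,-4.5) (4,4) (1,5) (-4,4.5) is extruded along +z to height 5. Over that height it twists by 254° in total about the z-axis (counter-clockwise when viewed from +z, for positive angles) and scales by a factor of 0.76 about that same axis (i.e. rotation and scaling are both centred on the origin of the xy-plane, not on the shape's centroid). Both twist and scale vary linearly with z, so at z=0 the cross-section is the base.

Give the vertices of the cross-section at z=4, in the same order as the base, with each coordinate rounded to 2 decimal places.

Cross-section at z=4: (1.75,5.15) (-1.80,3.18) (-1.70,-4.24) (0.85,-4.03) (4.40,-2.07)

t = z/height = 4/5 = 0.8
s = 1 + (scale-1)·z/height = 1 + (0.76-1)·4/5 = 0.808000
θ = twist·z/height = 254°·4/5 = 203.2000° = 3.546509 rad
cos θ = -0.919135, sin θ = -0.393942 (intermediates below are computed at full precision and shown rounded to 5 d.p.)
v1: (-4.5,-5) → rotate → (2.16640,6.36842) → ×s → (1.75045,5.14568) → (1.75,5.15)
v2: (0.5,-4.5) → rotate → (-2.23231,3.93914) → ×s → (-1.80370,3.18282) → (-1.80,3.18)
v3: (4,4) → rotate → (-2.10077,-5.25231) → ×s → (-1.69743,-4.24387) → (-1.70,-4.24)
v4: (1,5) → rotate → (1.05057,-4.98962) → ×s → (0.84886,-4.03161) → (0.85,-4.03)
v5: (-4,4.5) → rotate → (5.44928,-2.56034) → ×s → (4.40302,-2.06876) → (4.40,-2.07)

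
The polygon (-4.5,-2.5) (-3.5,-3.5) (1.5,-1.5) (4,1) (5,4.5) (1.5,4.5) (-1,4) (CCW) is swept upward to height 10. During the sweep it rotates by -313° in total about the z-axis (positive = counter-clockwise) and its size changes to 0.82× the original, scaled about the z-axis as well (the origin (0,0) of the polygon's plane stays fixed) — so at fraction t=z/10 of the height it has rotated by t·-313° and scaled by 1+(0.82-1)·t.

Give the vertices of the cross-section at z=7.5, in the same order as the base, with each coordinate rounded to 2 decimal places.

Cross-section at z=7.5: (4.01,-1.93) (4.22,-0.73) (0.31,1.81) (-2.70,2.33) (-5.67,1.29) (-3.93,-1.19) (-2.33,-2.70)

t = z/height = 7.5/10 = 0.75
s = 1 + (scale-1)·z/height = 1 + (0.82-1)·7.5/10 = 0.865000
θ = twist·z/height = -313°·7.5/10 = -234.7500° = -4.097160 rad
cos θ = -0.577145, sin θ = 0.816642 (intermediates below are computed at full precision and shown rounded to 5 d.p.)
v1: (-4.5,-2.5) → rotate → (4.63876,-2.23202) → ×s → (4.01253,-1.93070) → (4.01,-1.93)
v2: (-3.5,-3.5) → rotate → (4.87825,-0.83824) → ×s → (4.21969,-0.72508) → (4.22,-0.73)
v3: (1.5,-1.5) → rotate → (0.35924,2.09068) → ×s → (0.31075,1.80844) → (0.31,1.81)
v4: (4,1) → rotate → (-3.12522,2.68942) → ×s → (-2.70332,2.32635) → (-2.70,2.33)
v5: (5,4.5) → rotate → (-6.56061,1.48605) → ×s → (-5.67493,1.28544) → (-5.67,1.29)
v6: (1.5,4.5) → rotate → (-4.54060,-1.37219) → ×s → (-3.92762,-1.18695) → (-3.93,-1.19)
v7: (-1,4) → rotate → (-2.68942,-3.12522) → ×s → (-2.32635,-2.70332) → (-2.33,-2.70)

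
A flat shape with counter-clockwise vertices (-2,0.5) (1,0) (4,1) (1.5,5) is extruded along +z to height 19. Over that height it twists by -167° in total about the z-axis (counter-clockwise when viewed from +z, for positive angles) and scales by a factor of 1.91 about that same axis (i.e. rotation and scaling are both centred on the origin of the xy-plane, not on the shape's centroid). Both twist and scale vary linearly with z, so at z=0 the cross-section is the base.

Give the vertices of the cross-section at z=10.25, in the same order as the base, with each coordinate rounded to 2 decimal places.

Cross-section at z=10.25: (0.75,2.98) (0.00,-1.49) (1.48,-5.97) (7.45,-2.25)

t = z/height = 10.25/19 = 0.539474
s = 1 + (scale-1)·z/height = 1 + (1.91-1)·10.25/19 = 1.490921
θ = twist·z/height = -167°·10.25/19 = -90.0921° = -1.572404 rad
cos θ = -0.001608, sin θ = -0.999999 (intermediates below are computed at full precision and shown rounded to 5 d.p.)
v1: (-2,0.5) → rotate → (0.50321,1.99919) → ×s → (0.75025,2.98064) → (0.75,2.98)
v2: (1,0) → rotate → (-0.00161,-1.00000) → ×s → (-0.00240,-1.49092) → (0.00,-1.49)
v3: (4,1) → rotate → (0.99357,-4.00160) → ×s → (1.48133,-5.96607) → (1.48,-5.97)
v4: (1.5,5) → rotate → (4.99758,-1.50804) → ×s → (7.45100,-2.24836) → (7.45,-2.25)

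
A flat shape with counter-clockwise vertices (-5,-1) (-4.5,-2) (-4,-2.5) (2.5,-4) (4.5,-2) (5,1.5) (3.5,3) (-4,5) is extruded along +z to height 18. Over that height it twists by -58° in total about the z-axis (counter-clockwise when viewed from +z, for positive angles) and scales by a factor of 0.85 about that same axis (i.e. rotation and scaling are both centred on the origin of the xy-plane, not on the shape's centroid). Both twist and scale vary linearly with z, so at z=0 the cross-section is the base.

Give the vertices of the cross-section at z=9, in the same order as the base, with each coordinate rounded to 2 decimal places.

t = z/height = 9/18 = 0.5
s = 1 + (scale-1)·z/height = 1 + (0.85-1)·9/18 = 0.925000
θ = twist·z/height = -58°·9/18 = -29.0000° = -0.506145 rad
cos θ = 0.874620, sin θ = -0.484810 (intermediates below are computed at full precision and shown rounded to 5 d.p.)
v1: (-5,-1) → rotate → (-4.85791,1.54943) → ×s → (-4.49357,1.43322) → (-4.49,1.43)
v2: (-4.5,-2) → rotate → (-4.90541,0.43240) → ×s → (-4.53750,0.39997) → (-4.54,0.40)
v3: (-4,-2.5) → rotate → (-4.71050,-0.24731) → ×s → (-4.35722,-0.22876) → (-4.36,-0.23)
v4: (2.5,-4) → rotate → (0.24731,-4.71050) → ×s → (0.22876,-4.35722) → (0.23,-4.36)
v5: (4.5,-2) → rotate → (2.96617,-3.93088) → ×s → (2.74371,-3.63607) → (2.74,-3.64)
v6: (5,1.5) → rotate → (5.10031,-1.11212) → ×s → (4.71779,-1.02871) → (4.72,-1.03)
v7: (3.5,3) → rotate → (4.51560,0.92703) → ×s → (4.17693,0.85750) → (4.18,0.86)
v8: (-4,5) → rotate → (-1.07443,6.31234) → ×s → (-0.99385,5.83891) → (-0.99,5.84)

Cross-section at z=9: (-4.49,1.43) (-4.54,0.40) (-4.36,-0.23) (0.23,-4.36) (2.74,-3.64) (4.72,-1.03) (4.18,0.86) (-0.99,5.84)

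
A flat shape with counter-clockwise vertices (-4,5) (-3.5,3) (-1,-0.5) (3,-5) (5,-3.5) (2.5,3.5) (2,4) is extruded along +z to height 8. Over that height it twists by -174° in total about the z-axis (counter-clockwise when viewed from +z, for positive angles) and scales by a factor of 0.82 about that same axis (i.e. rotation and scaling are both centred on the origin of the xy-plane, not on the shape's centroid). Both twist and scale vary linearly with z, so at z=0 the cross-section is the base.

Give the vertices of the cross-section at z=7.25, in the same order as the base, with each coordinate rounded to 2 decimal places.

t = z/height = 7.25/8 = 0.90625
s = 1 + (scale-1)·z/height = 1 + (0.82-1)·7.25/8 = 0.836875
θ = twist·z/height = -174°·7.25/8 = -157.6875° = -2.752166 rad
cos θ = -0.925127, sin θ = -0.379658 (intermediates below are computed at full precision and shown rounded to 5 d.p.)
v1: (-4,5) → rotate → (5.59880,-3.10700) → ×s → (4.68549,-2.60017) → (4.69,-2.60)
v2: (-3.5,3) → rotate → (4.37692,-1.44658) → ×s → (3.66293,-1.21060) → (3.66,-1.21)
v3: (-1,-0.5) → rotate → (0.73530,0.84222) → ×s → (0.61535,0.70483) → (0.62,0.70)
v4: (3,-5) → rotate → (-4.67367,3.48666) → ×s → (-3.91128,2.91790) → (-3.91,2.92)
v5: (5,-3.5) → rotate → (-5.95444,1.33965) → ×s → (-4.98312,1.12112) → (-4.98,1.12)
v6: (2.5,3.5) → rotate → (-0.98401,-4.18709) → ×s → (-0.82350,-3.50407) → (-0.82,-3.50)
v7: (2,4) → rotate → (-0.33162,-4.45982) → ×s → (-0.27753,-3.73231) → (-0.28,-3.73)

Cross-section at z=7.25: (4.69,-2.60) (3.66,-1.21) (0.62,0.70) (-3.91,2.92) (-4.98,1.12) (-0.82,-3.50) (-0.28,-3.73)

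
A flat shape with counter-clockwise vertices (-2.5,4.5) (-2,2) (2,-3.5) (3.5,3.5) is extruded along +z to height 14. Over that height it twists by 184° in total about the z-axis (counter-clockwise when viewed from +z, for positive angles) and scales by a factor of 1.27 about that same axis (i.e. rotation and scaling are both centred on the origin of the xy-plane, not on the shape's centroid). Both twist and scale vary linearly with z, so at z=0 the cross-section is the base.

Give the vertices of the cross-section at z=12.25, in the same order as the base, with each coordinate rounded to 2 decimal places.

t = z/height = 12.25/14 = 0.875
s = 1 + (scale-1)·z/height = 1 + (1.27-1)·12.25/14 = 1.236250
θ = twist·z/height = 184°·12.25/14 = 161.0000° = 2.809980 rad
cos θ = -0.945519, sin θ = 0.325568 (intermediates below are computed at full precision and shown rounded to 5 d.p.)
v1: (-2.5,4.5) → rotate → (0.89874,-5.06875) → ×s → (1.11107,-6.26625) → (1.11,-6.27)
v2: (-2,2) → rotate → (1.23990,-2.54217) → ×s → (1.53283,-3.14276) → (1.53,-3.14)
v3: (2,-3.5) → rotate → (-0.75155,3.96045) → ×s → (-0.92910,4.89611) → (-0.93,4.90)
v4: (3.5,3.5) → rotate → (-4.44880,-2.16983) → ×s → (-5.49983,-2.68245) → (-5.50,-2.68)

Cross-section at z=12.25: (1.11,-6.27) (1.53,-3.14) (-0.93,4.90) (-5.50,-2.68)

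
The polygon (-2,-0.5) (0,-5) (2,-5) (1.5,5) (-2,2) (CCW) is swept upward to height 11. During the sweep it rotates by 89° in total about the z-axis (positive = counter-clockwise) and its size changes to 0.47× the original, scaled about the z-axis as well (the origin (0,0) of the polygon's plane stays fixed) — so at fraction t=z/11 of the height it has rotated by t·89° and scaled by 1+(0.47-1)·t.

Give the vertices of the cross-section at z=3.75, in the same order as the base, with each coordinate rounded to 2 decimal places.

Cross-section at z=3.75: (-1.21,-1.18) (2.07,-3.54) (3.48,-2.71) (-1.01,4.16) (-2.24,0.59)

t = z/height = 3.75/11 = 0.340909
s = 1 + (scale-1)·z/height = 1 + (0.47-1)·3.75/11 = 0.819318
θ = twist·z/height = 89°·3.75/11 = 30.3409° = 0.529549 rad
cos θ = 0.863035, sin θ = 0.505144 (intermediates below are computed at full precision and shown rounded to 5 d.p.)
v1: (-2,-0.5) → rotate → (-1.47350,-1.44181) → ×s → (-1.20726,-1.18130) → (-1.21,-1.18)
v2: (0,-5) → rotate → (2.52572,-4.31518) → ×s → (2.06937,-3.53550) → (2.07,-3.54)
v3: (2,-5) → rotate → (4.25179,-3.30489) → ×s → (3.48357,-2.70775) → (3.48,-2.71)
v4: (1.5,5) → rotate → (-1.23117,5.07289) → ×s → (-1.00872,4.15631) → (-1.01,4.16)
v5: (-2,2) → rotate → (-2.73636,0.71578) → ×s → (-2.24195,0.58645) → (-2.24,0.59)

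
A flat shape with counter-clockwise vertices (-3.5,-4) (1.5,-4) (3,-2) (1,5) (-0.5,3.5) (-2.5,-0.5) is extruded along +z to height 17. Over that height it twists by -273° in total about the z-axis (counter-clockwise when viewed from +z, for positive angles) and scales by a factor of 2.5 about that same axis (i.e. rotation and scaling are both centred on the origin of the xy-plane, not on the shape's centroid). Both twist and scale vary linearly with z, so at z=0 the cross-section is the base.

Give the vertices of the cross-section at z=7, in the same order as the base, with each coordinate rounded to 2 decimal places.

t = z/height = 7/17 = 0.411765
s = 1 + (scale-1)·z/height = 1 + (2.5-1)·7/17 = 1.617647
θ = twist·z/height = -273°·7/17 = -112.4118° = -1.961955 rad
cos θ = -0.381260, sin θ = -0.924468 (intermediates below are computed at full precision and shown rounded to 5 d.p.)
v1: (-3.5,-4) → rotate → (-2.36346,4.76068) → ×s → (-3.82324,7.70110) → (-3.82,7.70)
v2: (1.5,-4) → rotate → (-4.26976,0.13834) → ×s → (-6.90697,0.22378) → (-6.91,0.22)
v3: (3,-2) → rotate → (-2.99272,-2.01088) → ×s → (-4.84116,-3.25290) → (-4.84,-3.25)
v4: (1,5) → rotate → (4.24108,-2.83077) → ×s → (6.86057,-4.57918) → (6.86,-4.58)
v5: (-0.5,3.5) → rotate → (3.42627,-0.87218) → ×s → (5.54249,-1.41087) → (5.54,-1.41)
v6: (-2.5,-0.5) → rotate → (0.49092,2.50180) → ×s → (0.79413,4.04703) → (0.79,4.05)

Cross-section at z=7: (-3.82,7.70) (-6.91,0.22) (-4.84,-3.25) (6.86,-4.58) (5.54,-1.41) (0.79,4.05)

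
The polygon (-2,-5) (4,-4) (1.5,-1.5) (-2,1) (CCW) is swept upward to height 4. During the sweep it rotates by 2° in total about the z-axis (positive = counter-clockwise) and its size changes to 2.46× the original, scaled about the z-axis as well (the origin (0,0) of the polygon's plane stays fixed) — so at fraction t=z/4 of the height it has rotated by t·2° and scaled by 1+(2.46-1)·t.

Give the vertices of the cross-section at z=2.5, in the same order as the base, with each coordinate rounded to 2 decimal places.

Cross-section at z=2.5: (-3.62,-9.64) (7.82,-7.48) (2.93,-2.81) (-3.87,1.83)

t = z/height = 2.5/4 = 0.625
s = 1 + (scale-1)·z/height = 1 + (2.46-1)·2.5/4 = 1.912500
θ = twist·z/height = 2°·2.5/4 = 1.2500° = 0.021817 rad
cos θ = 0.999762, sin θ = 0.021815 (intermediates below are computed at full precision and shown rounded to 5 d.p.)
v1: (-2,-5) → rotate → (-1.89045,-5.04244) → ×s → (-3.61548,-9.64367) → (-3.62,-9.64)
v2: (4,-4) → rotate → (4.08631,-3.91179) → ×s → (7.81506,-7.48130) → (7.82,-7.48)
v3: (1.5,-1.5) → rotate → (1.53237,-1.46692) → ×s → (2.93065,-2.80549) → (2.93,-2.81)
v4: (-2,1) → rotate → (-2.02134,0.95613) → ×s → (-3.86581,1.82860) → (-3.87,1.83)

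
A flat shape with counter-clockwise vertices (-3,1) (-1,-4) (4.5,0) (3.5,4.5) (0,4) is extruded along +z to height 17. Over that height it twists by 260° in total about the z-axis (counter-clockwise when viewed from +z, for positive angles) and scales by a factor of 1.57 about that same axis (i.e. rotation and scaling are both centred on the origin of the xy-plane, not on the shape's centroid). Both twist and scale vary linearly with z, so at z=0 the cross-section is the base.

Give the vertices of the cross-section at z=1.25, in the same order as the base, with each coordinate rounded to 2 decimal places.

Cross-section at z=1.25: (-3.29,-0.04) (0.38,-4.28) (4.43,1.54) (1.91,5.62) (-1.36,3.94)

t = z/height = 1.25/17 = 0.0735294
s = 1 + (scale-1)·z/height = 1 + (1.57-1)·1.25/17 = 1.041912
θ = twist·z/height = 260°·1.25/17 = 19.1176° = 0.333666 rad
cos θ = 0.944848, sin θ = 0.327509 (intermediates below are computed at full precision and shown rounded to 5 d.p.)
v1: (-3,1) → rotate → (-3.16205,-0.03768) → ×s → (-3.29458,-0.03926) → (-3.29,-0.04)
v2: (-1,-4) → rotate → (0.36519,-4.10690) → ×s → (0.38049,-4.27903) → (0.38,-4.28)
v3: (4.5,0) → rotate → (4.25182,1.47379) → ×s → (4.43002,1.53556) → (4.43,1.54)
v4: (3.5,4.5) → rotate → (1.83318,5.39810) → ×s → (1.91001,5.62434) → (1.91,5.62)
v5: (0,4) → rotate → (-1.31004,3.77939) → ×s → (-1.36494,3.93779) → (-1.36,3.94)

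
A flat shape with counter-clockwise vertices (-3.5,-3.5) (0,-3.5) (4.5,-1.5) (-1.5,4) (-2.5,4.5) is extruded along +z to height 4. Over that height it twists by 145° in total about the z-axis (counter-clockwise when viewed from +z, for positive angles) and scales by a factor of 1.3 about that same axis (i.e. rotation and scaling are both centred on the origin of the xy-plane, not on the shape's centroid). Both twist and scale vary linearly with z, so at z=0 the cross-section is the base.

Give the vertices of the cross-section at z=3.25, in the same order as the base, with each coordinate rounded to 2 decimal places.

Cross-section at z=3.25: (5.88,-1.82) (3.85,2.03) (-0.96,5.82) (-3.53,-3.97) (-3.50,-5.36)

t = z/height = 3.25/4 = 0.8125
s = 1 + (scale-1)·z/height = 1 + (1.3-1)·3.25/4 = 1.243750
θ = twist·z/height = 145°·3.25/4 = 117.8125° = 2.056216 rad
cos θ = -0.466580, sin θ = 0.884479 (intermediates below are computed at full precision and shown rounded to 5 d.p.)
v1: (-3.5,-3.5) → rotate → (4.72871,-1.46265) → ×s → (5.88133,-1.81917) → (5.88,-1.82)
v2: (0,-3.5) → rotate → (3.09568,1.63303) → ×s → (3.85025,2.03108) → (3.85,2.03)
v3: (4.5,-1.5) → rotate → (-0.77289,4.68003) → ×s → (-0.96128,5.82078) → (-0.96,5.82)
v4: (-1.5,4) → rotate → (-2.83805,-3.19304) → ×s → (-3.52982,-3.97134) → (-3.53,-3.97)
v5: (-2.5,4.5) → rotate → (-2.81371,-4.31081) → ×s → (-3.49955,-5.36157) → (-3.50,-5.36)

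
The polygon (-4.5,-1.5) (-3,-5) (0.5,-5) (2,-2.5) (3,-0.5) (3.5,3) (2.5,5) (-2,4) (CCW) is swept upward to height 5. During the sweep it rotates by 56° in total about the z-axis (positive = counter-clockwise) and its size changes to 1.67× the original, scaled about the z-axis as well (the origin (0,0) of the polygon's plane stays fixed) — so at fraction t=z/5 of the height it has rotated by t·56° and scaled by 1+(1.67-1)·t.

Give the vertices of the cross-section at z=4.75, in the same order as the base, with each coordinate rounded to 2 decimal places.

Cross-section at z=4.75: (-2.45,-7.37) (3.61,-8.83) (7.04,-4.25) (5.24,0.17) (3.60,3.44) (-0.50,7.53) (-4.10,8.18) (-7.20,1.30)

t = z/height = 4.75/5 = 0.95
s = 1 + (scale-1)·z/height = 1 + (1.67-1)·4.75/5 = 1.636500
θ = twist·z/height = 56°·4.75/5 = 53.2000° = 0.928515 rad
cos θ = 0.599024, sin θ = 0.800731 (intermediates below are computed at full precision and shown rounded to 5 d.p.)
v1: (-4.5,-1.5) → rotate → (-1.49451,-4.50183) → ×s → (-2.44576,-7.36724) → (-2.45,-7.37)
v2: (-3,-5) → rotate → (2.20659,-5.39731) → ×s → (3.61108,-8.83270) → (3.61,-8.83)
v3: (0.5,-5) → rotate → (4.30317,-2.59475) → ×s → (7.04214,-4.24631) → (7.04,-4.25)
v4: (2,-2.5) → rotate → (3.19988,0.10390) → ×s → (5.23660,0.17004) → (5.24,0.17)
v5: (3,-0.5) → rotate → (2.19744,2.10268) → ×s → (3.59610,3.44104) → (3.60,3.44)
v6: (3.5,3) → rotate → (-0.30561,4.59963) → ×s → (-0.50013,7.52730) → (-0.50,7.53)
v7: (2.5,5) → rotate → (-2.50610,4.99695) → ×s → (-4.10123,8.17750) → (-4.10,8.18)
v8: (-2,4) → rotate → (-4.40097,0.79463) → ×s → (-7.20219,1.30041) → (-7.20,1.30)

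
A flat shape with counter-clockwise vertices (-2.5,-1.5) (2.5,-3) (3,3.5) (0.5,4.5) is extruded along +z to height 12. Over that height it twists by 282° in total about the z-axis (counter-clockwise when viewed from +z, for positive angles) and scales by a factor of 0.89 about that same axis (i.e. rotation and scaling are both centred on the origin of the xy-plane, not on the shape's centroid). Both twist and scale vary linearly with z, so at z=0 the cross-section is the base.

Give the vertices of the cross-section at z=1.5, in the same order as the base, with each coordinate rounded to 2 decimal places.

Cross-section at z=1.5: (-1.16,-2.63) (3.72,-0.99) (0.42,4.53) (-2.16,3.91)

t = z/height = 1.5/12 = 0.125
s = 1 + (scale-1)·z/height = 1 + (0.89-1)·1.5/12 = 0.986250
θ = twist·z/height = 282°·1.5/12 = 35.2500° = 0.615229 rad
cos θ = 0.816642, sin θ = 0.577145 (intermediates below are computed at full precision and shown rounded to 5 d.p.)
v1: (-2.5,-1.5) → rotate → (-1.17589,-2.66783) → ×s → (-1.15972,-2.63114) → (-1.16,-2.63)
v2: (2.5,-3) → rotate → (3.77304,-1.00706) → ×s → (3.72116,-0.99321) → (3.72,-0.99)
v3: (3,3.5) → rotate → (0.42992,4.58968) → ×s → (0.42401,4.52657) → (0.42,4.53)
v4: (0.5,4.5) → rotate → (-2.18883,3.96346) → ×s → (-2.15874,3.90896) → (-2.16,3.91)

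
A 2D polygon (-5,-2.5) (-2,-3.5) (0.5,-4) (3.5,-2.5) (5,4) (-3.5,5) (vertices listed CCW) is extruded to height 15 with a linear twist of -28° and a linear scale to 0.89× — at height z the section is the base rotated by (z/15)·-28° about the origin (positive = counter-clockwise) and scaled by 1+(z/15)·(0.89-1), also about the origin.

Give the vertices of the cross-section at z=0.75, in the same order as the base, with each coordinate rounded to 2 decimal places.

t = z/height = 0.75/15 = 0.05
s = 1 + (scale-1)·z/height = 1 + (0.89-1)·0.75/15 = 0.994500
θ = twist·z/height = -28°·0.75/15 = -1.4000° = -0.024435 rad
cos θ = 0.999701, sin θ = -0.024432 (intermediates below are computed at full precision and shown rounded to 5 d.p.)
v1: (-5,-2.5) → rotate → (-5.05959,-2.37709) → ×s → (-5.03176,-2.36402) → (-5.03,-2.36)
v2: (-2,-3.5) → rotate → (-2.08492,-3.45009) → ×s → (-2.07345,-3.43112) → (-2.07,-3.43)
v3: (0.5,-4) → rotate → (0.40212,-4.01102) → ×s → (0.39991,-3.98896) → (0.40,-3.99)
v4: (3.5,-2.5) → rotate → (3.43787,-2.58477) → ×s → (3.41897,-2.57055) → (3.42,-2.57)
v5: (5,4) → rotate → (5.09624,3.87665) → ×s → (5.06821,3.85532) → (5.07,3.86)
v6: (-3.5,5) → rotate → (-3.37679,5.08402) → ×s → (-3.35822,5.05606) → (-3.36,5.06)

Cross-section at z=0.75: (-5.03,-2.36) (-2.07,-3.43) (0.40,-3.99) (3.42,-2.57) (5.07,3.86) (-3.36,5.06)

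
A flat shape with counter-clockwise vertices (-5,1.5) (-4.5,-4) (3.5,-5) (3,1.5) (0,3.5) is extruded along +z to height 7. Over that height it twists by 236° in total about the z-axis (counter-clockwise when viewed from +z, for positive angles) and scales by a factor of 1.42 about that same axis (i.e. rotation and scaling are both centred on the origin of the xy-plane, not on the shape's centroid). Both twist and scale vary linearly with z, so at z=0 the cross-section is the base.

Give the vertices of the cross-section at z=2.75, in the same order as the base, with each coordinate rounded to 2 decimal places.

t = z/height = 2.75/7 = 0.392857
s = 1 + (scale-1)·z/height = 1 + (1.42-1)·2.75/7 = 1.165000
θ = twist·z/height = 236°·2.75/7 = 92.7143° = 1.618170 rad
cos θ = -0.047356, sin θ = 0.998878 (intermediates below are computed at full precision and shown rounded to 5 d.p.)
v1: (-5,1.5) → rotate → (-1.26154,-5.06542) → ×s → (-1.46969,-5.90122) → (-1.47,-5.90)
v2: (-4.5,-4) → rotate → (4.20861,-4.30553) → ×s → (4.90303,-5.01594) → (4.90,-5.02)
v3: (3.5,-5) → rotate → (4.82865,3.73285) → ×s → (5.62537,4.34877) → (5.63,4.35)
v4: (3,1.5) → rotate → (-1.64038,2.92560) → ×s → (-1.91105,3.40833) → (-1.91,3.41)
v5: (0,3.5) → rotate → (-3.49607,-0.16574) → ×s → (-4.07293,-0.19309) → (-4.07,-0.19)

Cross-section at z=2.75: (-1.47,-5.90) (4.90,-5.02) (5.63,4.35) (-1.91,3.41) (-4.07,-0.19)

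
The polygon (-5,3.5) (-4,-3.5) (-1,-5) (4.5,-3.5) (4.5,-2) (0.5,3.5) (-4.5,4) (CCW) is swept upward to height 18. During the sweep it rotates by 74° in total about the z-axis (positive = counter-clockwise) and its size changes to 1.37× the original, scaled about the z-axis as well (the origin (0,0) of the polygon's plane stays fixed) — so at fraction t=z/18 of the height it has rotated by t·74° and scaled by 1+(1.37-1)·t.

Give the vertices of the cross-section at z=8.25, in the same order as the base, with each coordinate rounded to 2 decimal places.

Cross-section at z=8.25: (-7.14,0.13) (-1.60,-6.01) (2.29,-5.51) (6.65,-0.46) (5.67,1.00) (-1.80,3.72) (-6.98,0.95)

t = z/height = 8.25/18 = 0.458333
s = 1 + (scale-1)·z/height = 1 + (1.37-1)·8.25/18 = 1.169583
θ = twist·z/height = 74°·8.25/18 = 33.9167° = 0.591958 rad
cos θ = 0.829850, sin θ = 0.557987 (intermediates below are computed at full precision and shown rounded to 5 d.p.)
v1: (-5,3.5) → rotate → (-6.10220,0.11454) → ×s → (-7.13703,0.13397) → (-7.14,0.13)
v2: (-4,-3.5) → rotate → (-1.36645,-5.13642) → ×s → (-1.59817,-6.00747) → (-1.60,-6.01)
v3: (-1,-5) → rotate → (1.96008,-4.70724) → ×s → (2.29248,-5.50551) → (2.29,-5.51)
v4: (4.5,-3.5) → rotate → (5.68728,-0.39354) → ×s → (6.65175,-0.46027) → (6.65,-0.46)
v5: (4.5,-2) → rotate → (4.85030,0.85124) → ×s → (5.67283,0.99560) → (5.67,1.00)
v6: (0.5,3.5) → rotate → (-1.53803,3.18347) → ×s → (-1.79885,3.72333) → (-1.80,3.72)
v7: (-4.5,4) → rotate → (-5.96627,0.80846) → ×s → (-6.97805,0.94556) → (-6.98,0.95)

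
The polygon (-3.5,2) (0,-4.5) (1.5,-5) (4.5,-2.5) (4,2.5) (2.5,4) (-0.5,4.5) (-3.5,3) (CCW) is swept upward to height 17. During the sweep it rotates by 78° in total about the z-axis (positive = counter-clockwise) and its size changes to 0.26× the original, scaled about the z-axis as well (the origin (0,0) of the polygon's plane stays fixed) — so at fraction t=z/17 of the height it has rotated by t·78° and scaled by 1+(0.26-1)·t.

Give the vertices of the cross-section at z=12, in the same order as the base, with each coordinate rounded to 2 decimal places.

t = z/height = 12/17 = 0.705882
s = 1 + (scale-1)·z/height = 1 + (0.26-1)·12/17 = 0.477647
θ = twist·z/height = 78°·12/17 = 55.0588° = 0.960958 rad
cos θ = 0.572735, sin θ = 0.819740 (intermediates below are computed at full precision and shown rounded to 5 d.p.)
v1: (-3.5,2) → rotate → (-3.64405,-1.72362) → ×s → (-1.74057,-0.82328) → (-1.74,-0.82)
v2: (0,-4.5) → rotate → (3.68883,-2.57731) → ×s → (1.76196,-1.23104) → (1.76,-1.23)
v3: (1.5,-5) → rotate → (4.95781,-1.63406) → ×s → (2.36808,-0.78051) → (2.37,-0.78)
v4: (4.5,-2.5) → rotate → (4.62666,2.25699) → ×s → (2.20991,1.07805) → (2.21,1.08)
v5: (4,2.5) → rotate → (0.24159,4.71080) → ×s → (0.11539,2.25010) → (0.12,2.25)
v6: (2.5,4) → rotate → (-1.84712,4.34029) → ×s → (-0.88227,2.07313) → (-0.88,2.07)
v7: (-0.5,4.5) → rotate → (-3.97520,2.16744) → ×s → (-1.89874,1.03527) → (-1.90,1.04)
v8: (-3.5,3) → rotate → (-4.46379,-1.15089) → ×s → (-2.13212,-0.54972) → (-2.13,-0.55)

Cross-section at z=12: (-1.74,-0.82) (1.76,-1.23) (2.37,-0.78) (2.21,1.08) (0.12,2.25) (-0.88,2.07) (-1.90,1.04) (-2.13,-0.55)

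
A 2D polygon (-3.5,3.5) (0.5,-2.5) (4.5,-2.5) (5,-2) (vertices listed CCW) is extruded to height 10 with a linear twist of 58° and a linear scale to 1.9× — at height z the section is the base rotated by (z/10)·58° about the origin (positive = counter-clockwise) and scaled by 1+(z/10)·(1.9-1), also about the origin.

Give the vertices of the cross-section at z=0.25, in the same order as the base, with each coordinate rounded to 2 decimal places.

Cross-section at z=0.25: (-3.67,3.49) (0.58,-2.54) (4.66,-2.44) (5.16,-1.91)

t = z/height = 0.25/10 = 0.025
s = 1 + (scale-1)·z/height = 1 + (1.9-1)·0.25/10 = 1.022500
θ = twist·z/height = 58°·0.25/10 = 1.4500° = 0.025307 rad
cos θ = 0.999680, sin θ = 0.025305 (intermediates below are computed at full precision and shown rounded to 5 d.p.)
v1: (-3.5,3.5) → rotate → (-3.58745,3.41031) → ×s → (-3.66816,3.48705) → (-3.67,3.49)
v2: (0.5,-2.5) → rotate → (0.56310,-2.48655) → ×s → (0.57577,-2.54249) → (0.58,-2.54)
v3: (4.5,-2.5) → rotate → (4.56182,-2.38533) → ×s → (4.66446,-2.43900) → (4.66,-2.44)
v4: (5,-2) → rotate → (5.04901,-1.87284) → ×s → (5.16261,-1.91498) → (5.16,-1.91)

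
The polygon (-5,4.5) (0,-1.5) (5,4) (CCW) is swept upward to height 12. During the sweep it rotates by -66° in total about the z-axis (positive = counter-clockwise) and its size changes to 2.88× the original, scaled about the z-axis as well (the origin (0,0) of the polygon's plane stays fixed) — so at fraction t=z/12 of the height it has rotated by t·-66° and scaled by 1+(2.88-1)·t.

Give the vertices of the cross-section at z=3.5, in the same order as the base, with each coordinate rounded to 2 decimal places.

t = z/height = 3.5/12 = 0.291667
s = 1 + (scale-1)·z/height = 1 + (2.88-1)·3.5/12 = 1.548333
θ = twist·z/height = -66°·3.5/12 = -19.2500° = -0.335976 rad
cos θ = 0.944089, sin θ = -0.329691 (intermediates below are computed at full precision and shown rounded to 5 d.p.)
v1: (-5,4.5) → rotate → (-3.23684,5.89685) → ×s → (-5.01170,9.13030) → (-5.01,9.13)
v2: (0,-1.5) → rotate → (-0.49454,-1.41613) → ×s → (-0.76571,-2.19265) → (-0.77,-2.19)
v3: (5,4) → rotate → (6.03921,2.12790) → ×s → (9.35071,3.29470) → (9.35,3.29)

Cross-section at z=3.5: (-5.01,9.13) (-0.77,-2.19) (9.35,3.29)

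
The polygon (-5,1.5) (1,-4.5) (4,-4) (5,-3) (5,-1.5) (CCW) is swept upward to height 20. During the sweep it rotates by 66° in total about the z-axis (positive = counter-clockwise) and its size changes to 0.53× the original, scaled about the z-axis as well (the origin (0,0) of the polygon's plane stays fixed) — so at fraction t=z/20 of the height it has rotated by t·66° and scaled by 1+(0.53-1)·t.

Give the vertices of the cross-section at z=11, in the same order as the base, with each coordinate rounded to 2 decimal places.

Cross-section at z=11: (-3.65,-1.30) (2.57,-2.25) (4.15,-0.63) (4.30,0.40) (3.65,1.30)

t = z/height = 11/20 = 0.55
s = 1 + (scale-1)·z/height = 1 + (0.53-1)·11/20 = 0.741500
θ = twist·z/height = 66°·11/20 = 36.3000° = 0.633555 rad
cos θ = 0.805928, sin θ = 0.592013 (intermediates below are computed at full precision and shown rounded to 5 d.p.)
v1: (-5,1.5) → rotate → (-4.91766,-1.75117) → ×s → (-3.64645,-1.29850) → (-3.65,-1.30)
v2: (1,-4.5) → rotate → (3.46999,-3.03466) → ×s → (2.57300,-2.25020) → (2.57,-2.25)
v3: (4,-4) → rotate → (5.59177,-0.85566) → ×s → (4.14629,-0.63447) → (4.15,-0.63)
v4: (5,-3) → rotate → (5.80568,0.54228) → ×s → (4.30491,0.40210) → (4.30,0.40)
v5: (5,-1.5) → rotate → (4.91766,1.75117) → ×s → (3.64645,1.29850) → (3.65,1.30)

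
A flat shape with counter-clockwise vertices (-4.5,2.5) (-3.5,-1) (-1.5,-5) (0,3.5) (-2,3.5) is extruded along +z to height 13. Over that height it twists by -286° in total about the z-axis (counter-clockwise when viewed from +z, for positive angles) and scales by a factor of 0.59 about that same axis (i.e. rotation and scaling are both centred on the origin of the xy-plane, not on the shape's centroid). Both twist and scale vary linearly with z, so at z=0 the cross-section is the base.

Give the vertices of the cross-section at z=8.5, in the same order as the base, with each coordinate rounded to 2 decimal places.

t = z/height = 8.5/13 = 0.653846
s = 1 + (scale-1)·z/height = 1 + (0.59-1)·8.5/13 = 0.731923
θ = twist·z/height = -286°·8.5/13 = -187.0000° = -3.263766 rad
cos θ = -0.992546, sin θ = 0.121869 (intermediates below are computed at full precision and shown rounded to 5 d.p.)
v1: (-4.5,2.5) → rotate → (4.16178,-3.02978) → ×s → (3.04611,-2.21756) → (3.05,-2.22)
v2: (-3.5,-1) → rotate → (3.59578,0.56600) → ×s → (2.63184,0.41427) → (2.63,0.41)
v3: (-1.5,-5) → rotate → (2.09817,4.77993) → ×s → (1.53570,3.49854) → (1.54,3.50)
v4: (0,3.5) → rotate → (-0.42654,-3.47391) → ×s → (-0.31220,-2.54264) → (-0.31,-2.54)
v5: (-2,3.5) → rotate → (1.55855,-3.71765) → ×s → (1.14074,-2.72103) → (1.14,-2.72)

Cross-section at z=8.5: (3.05,-2.22) (2.63,0.41) (1.54,3.50) (-0.31,-2.54) (1.14,-2.72)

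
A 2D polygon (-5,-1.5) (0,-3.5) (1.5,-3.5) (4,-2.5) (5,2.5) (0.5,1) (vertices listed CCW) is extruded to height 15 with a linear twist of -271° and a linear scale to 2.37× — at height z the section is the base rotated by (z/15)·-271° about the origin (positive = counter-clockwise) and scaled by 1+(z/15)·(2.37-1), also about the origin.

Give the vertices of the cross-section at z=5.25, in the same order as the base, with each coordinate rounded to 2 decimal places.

Cross-section at z=5.25: (-1.59,7.56) (-5.16,0.44) (-5.35,-1.77) (-4.19,-5.58) (3.06,-7.68) (1.41,-0.86)

t = z/height = 5.25/15 = 0.35
s = 1 + (scale-1)·z/height = 1 + (2.37-1)·5.25/15 = 1.479500
θ = twist·z/height = -271°·5.25/15 = -94.8500° = -1.655445 rad
cos θ = -0.084547, sin θ = -0.996419 (intermediates below are computed at full precision and shown rounded to 5 d.p.)
v1: (-5,-1.5) → rotate → (-1.07189,5.10892) → ×s → (-1.58586,7.55864) → (-1.59,7.56)
v2: (0,-3.5) → rotate → (-3.48747,0.29592) → ×s → (-5.15971,0.43781) → (-5.16,0.44)
v3: (1.5,-3.5) → rotate → (-3.61429,-1.19871) → ×s → (-5.34734,-1.77350) → (-5.35,-1.77)
v4: (4,-2.5) → rotate → (-2.82924,-3.77431) → ×s → (-4.18586,-5.58409) → (-4.19,-5.58)
v5: (5,2.5) → rotate → (2.06831,-5.19347) → ×s → (3.06007,-7.68373) → (3.06,-7.68)
v6: (0.5,1) → rotate → (0.95415,-0.58276) → ×s → (1.41166,-0.86219) → (1.41,-0.86)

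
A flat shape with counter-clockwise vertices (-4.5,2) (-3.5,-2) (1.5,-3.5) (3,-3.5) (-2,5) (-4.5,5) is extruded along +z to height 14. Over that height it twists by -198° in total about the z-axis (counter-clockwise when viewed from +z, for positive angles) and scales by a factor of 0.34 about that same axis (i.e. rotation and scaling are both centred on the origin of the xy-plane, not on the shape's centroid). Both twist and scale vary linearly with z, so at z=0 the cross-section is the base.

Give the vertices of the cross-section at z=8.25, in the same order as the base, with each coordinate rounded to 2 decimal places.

t = z/height = 8.25/14 = 0.589286
s = 1 + (scale-1)·z/height = 1 + (0.34-1)·8.25/14 = 0.611071
θ = twist·z/height = -198°·8.25/14 = -116.6786° = -2.036425 rad
cos θ = -0.448985, sin θ = -0.893539 (intermediates below are computed at full precision and shown rounded to 5 d.p.)
v1: (-4.5,2) → rotate → (3.80751,3.12296) → ×s → (2.32666,1.90835) → (2.33,1.91)
v2: (-3.5,-2) → rotate → (-0.21563,4.02536) → ×s → (-0.13177,2.45978) → (-0.13,2.46)
v3: (1.5,-3.5) → rotate → (-3.80087,0.23114) → ×s → (-2.32260,0.14124) → (-2.32,0.14)
v4: (3,-3.5) → rotate → (-4.47434,-1.10917) → ×s → (-2.73414,-0.67778) → (-2.73,-0.68)
v5: (-2,5) → rotate → (5.36567,-0.45785) → ×s → (3.27881,-0.27978) → (3.28,-0.28)
v6: (-4.5,5) → rotate → (6.48813,1.77600) → ×s → (3.96471,1.08526) → (3.96,1.09)

Cross-section at z=8.25: (2.33,1.91) (-0.13,2.46) (-2.32,0.14) (-2.73,-0.68) (3.28,-0.28) (3.96,1.09)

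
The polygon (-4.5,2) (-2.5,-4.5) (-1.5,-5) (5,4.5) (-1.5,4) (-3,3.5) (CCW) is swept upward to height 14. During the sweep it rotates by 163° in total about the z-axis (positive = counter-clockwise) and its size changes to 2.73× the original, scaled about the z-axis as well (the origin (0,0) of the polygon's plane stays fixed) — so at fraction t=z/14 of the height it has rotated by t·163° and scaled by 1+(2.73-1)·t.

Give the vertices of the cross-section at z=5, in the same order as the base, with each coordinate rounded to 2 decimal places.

Cross-section at z=5: (-6.59,-4.48) (4.06,-7.27) (5.60,-6.32) (-1.93,10.71) (-6.78,1.35) (-7.37,-1.14)

t = z/height = 5/14 = 0.357143
s = 1 + (scale-1)·z/height = 1 + (2.73-1)·5/14 = 1.617857
θ = twist·z/height = 163°·5/14 = 58.2143° = 1.016031 rad
cos θ = 0.526744, sin θ = 0.850024 (intermediates below are computed at full precision and shown rounded to 5 d.p.)
v1: (-4.5,2) → rotate → (-4.07040,-2.77162) → ×s → (-6.58532,-4.48409) → (-6.59,-4.48)
v2: (-2.5,-4.5) → rotate → (2.50825,-4.49541) → ×s → (4.05799,-7.27293) → (4.06,-7.27)
v3: (-1.5,-5) → rotate → (3.46000,-3.90876) → ×s → (5.59779,-6.32381) → (5.60,-6.32)
v4: (5,4.5) → rotate → (-1.19139,6.62047) → ×s → (-1.92750,10.71097) → (-1.93,10.71)
v5: (-1.5,4) → rotate → (-4.19021,0.83194) → ×s → (-6.77916,1.34596) → (-6.78,1.35)
v6: (-3,3.5) → rotate → (-4.55532,-0.70647) → ×s → (-7.36985,-1.14297) → (-7.37,-1.14)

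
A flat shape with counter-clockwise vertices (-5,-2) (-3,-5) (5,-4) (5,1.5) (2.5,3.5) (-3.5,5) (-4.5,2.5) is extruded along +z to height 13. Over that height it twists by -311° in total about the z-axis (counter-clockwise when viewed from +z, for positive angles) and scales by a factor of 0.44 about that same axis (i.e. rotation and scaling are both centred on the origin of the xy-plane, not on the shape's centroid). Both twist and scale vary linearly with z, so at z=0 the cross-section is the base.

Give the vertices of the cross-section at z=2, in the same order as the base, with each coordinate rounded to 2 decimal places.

t = z/height = 2/13 = 0.153846
s = 1 + (scale-1)·z/height = 1 + (0.44-1)·2/13 = 0.913846
θ = twist·z/height = -311°·2/13 = -47.8462° = -0.835073 rad
cos θ = 0.671124, sin θ = -0.741345 (intermediates below are computed at full precision and shown rounded to 5 d.p.)
v1: (-5,-2) → rotate → (-4.83831,2.36448) → ×s → (-4.42147,2.16077) → (-4.42,2.16)
v2: (-3,-5) → rotate → (-5.72010,-1.13158) → ×s → (-5.22729,-1.03409) → (-5.23,-1.03)
v3: (5,-4) → rotate → (0.39024,-6.39122) → ×s → (0.35662,-5.84059) → (0.36,-5.84)
v4: (5,1.5) → rotate → (4.46764,-2.70004) → ×s → (4.08273,-2.46742) → (4.08,-2.47)
v5: (2.5,3.5) → rotate → (4.27252,0.49557) → ×s → (3.90442,0.45287) → (3.90,0.45)
v6: (-3.5,5) → rotate → (1.35779,5.95033) → ×s → (1.24082,5.43768) → (1.24,5.44)
v7: (-4.5,2.5) → rotate → (-1.16669,5.01386) → ×s → (-1.06618,4.58190) → (-1.07,4.58)

Cross-section at z=2: (-4.42,2.16) (-5.23,-1.03) (0.36,-5.84) (4.08,-2.47) (3.90,0.45) (1.24,5.44) (-1.07,4.58)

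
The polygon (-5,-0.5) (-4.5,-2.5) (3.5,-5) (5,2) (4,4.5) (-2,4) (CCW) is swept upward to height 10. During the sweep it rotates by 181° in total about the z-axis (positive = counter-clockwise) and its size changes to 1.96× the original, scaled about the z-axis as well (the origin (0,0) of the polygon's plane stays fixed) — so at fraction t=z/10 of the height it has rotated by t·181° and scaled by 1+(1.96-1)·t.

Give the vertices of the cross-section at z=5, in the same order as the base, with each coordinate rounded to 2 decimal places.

Cross-section at z=5: (0.80,-7.39) (3.76,-6.63) (7.35,5.24) (-3.02,7.37) (-6.71,5.86) (-5.89,-3.01)

t = z/height = 5/10 = 0.5
s = 1 + (scale-1)·z/height = 1 + (1.96-1)·5/10 = 1.480000
θ = twist·z/height = 181°·5/10 = 90.5000° = 1.579523 rad
cos θ = -0.008727, sin θ = 0.999962 (intermediates below are computed at full precision and shown rounded to 5 d.p.)
v1: (-5,-0.5) → rotate → (0.54361,-4.99545) → ×s → (0.80455,-7.39326) → (0.80,-7.39)
v2: (-4.5,-2.5) → rotate → (2.53917,-4.47801) → ×s → (3.75798,-6.62746) → (3.76,-6.63)
v3: (3.5,-5) → rotate → (4.96927,3.54350) → ×s → (7.35451,5.24438) → (7.35,5.24)
v4: (5,2) → rotate → (-2.04356,4.98236) → ×s → (-3.02446,7.37389) → (-3.02,7.37)
v5: (4,4.5) → rotate → (-4.53473,3.96058) → ×s → (-6.71141,5.86166) → (-6.71,5.86)
v6: (-2,4) → rotate → (-3.98239,-2.03483) → ×s → (-5.89394,-3.01155) → (-5.89,-3.01)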